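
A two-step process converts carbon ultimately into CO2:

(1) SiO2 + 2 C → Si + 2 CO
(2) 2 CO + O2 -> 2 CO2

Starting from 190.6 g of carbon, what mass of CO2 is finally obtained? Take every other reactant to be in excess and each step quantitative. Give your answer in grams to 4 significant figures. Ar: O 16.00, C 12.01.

698.4 g

M(C) = 12.01 g/mol.
M(CO2) = 12.01 + 2(16.00) = 44.01 g/mol.
n(C) = 190.60 / 12.01 = 15.870 mol.
Step 1 gives a 2:2 ratio of C to CO, so n(CO) = 15.870 mol.
In step 2 the CO:CO2 ratio is 2:2, so n(CO2) = 15.870 mol.
Mass of CO2 = 15.870 × 44.01 = 698.44 g.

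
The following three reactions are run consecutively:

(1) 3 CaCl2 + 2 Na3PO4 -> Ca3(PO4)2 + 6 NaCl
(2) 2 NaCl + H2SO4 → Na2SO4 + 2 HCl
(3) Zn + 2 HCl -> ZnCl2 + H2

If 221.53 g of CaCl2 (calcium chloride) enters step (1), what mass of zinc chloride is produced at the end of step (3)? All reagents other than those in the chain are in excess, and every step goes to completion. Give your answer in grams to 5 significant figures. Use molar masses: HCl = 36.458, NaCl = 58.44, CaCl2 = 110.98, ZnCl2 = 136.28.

272.03 g

n(CaCl2) = 221.53 / 110.98 = 1.99613 mol.
Reaction (1): CaCl2→NaCl ratio 3:6 ⇒ n(NaCl) = 3.99225 mol.
Reaction (2): NaCl→HCl ratio 2:2 ⇒ n(HCl) = 3.99225 mol.
Reaction (3): HCl→ZnCl2 ratio 2:1 ⇒ n(ZnCl2) = 1.99613 mol.
Mass of ZnCl2 = 1.99613 × 136.28 = 272.032 g.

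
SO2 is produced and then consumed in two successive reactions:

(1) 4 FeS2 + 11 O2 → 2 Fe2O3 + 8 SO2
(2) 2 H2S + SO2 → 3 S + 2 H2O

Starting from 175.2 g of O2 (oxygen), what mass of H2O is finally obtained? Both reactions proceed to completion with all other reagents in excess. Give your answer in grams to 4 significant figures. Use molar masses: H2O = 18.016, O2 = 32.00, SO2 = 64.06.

n(O2) = 175.20 / 32.00 = 5.4750 mol.
Step 1 gives a 11:8 ratio of O2 to SO2, so n(SO2) = 3.9818 mol.
In step 2 the SO2:H2O ratio is 1:2, so n(H2O) = 7.9636 mol.
Mass of H2O = 7.9636 × 18.016 = 143.47 g.

143.5 g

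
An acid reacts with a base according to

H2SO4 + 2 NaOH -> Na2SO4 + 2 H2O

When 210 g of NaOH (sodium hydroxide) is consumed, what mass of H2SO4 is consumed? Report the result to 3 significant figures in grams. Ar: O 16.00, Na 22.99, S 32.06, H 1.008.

M(NaOH) = 22.99 + 16.00 + 1.008 = 39.998 g/mol.
M(H2SO4) = 2(1.008) + 32.06 + 4(16.00) = 98.076 g/mol.
n(NaOH) = 210.0 g / 39.998 g/mol = 5.250 mol.
From the equation the NaOH:H2SO4 mole ratio is 2:1, so n(H2SO4) = 5.250 × 1/2 = 2.625 mol.
Mass of H2SO4 = 2.625 mol × 98.076 g/mol = 257.5 g.

257 g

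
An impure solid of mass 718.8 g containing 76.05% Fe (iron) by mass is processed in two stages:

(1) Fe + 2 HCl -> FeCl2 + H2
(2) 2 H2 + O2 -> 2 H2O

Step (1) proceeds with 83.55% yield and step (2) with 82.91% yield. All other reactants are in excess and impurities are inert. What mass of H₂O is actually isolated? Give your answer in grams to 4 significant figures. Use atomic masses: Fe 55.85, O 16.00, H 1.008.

122.2 g

Pure Fe = 718.8 × 0.7605 = 546.65 g.
M(Fe) = 55.85 g/mol.
M(H2O) = 2(1.008) + 16.00 = 18.016 g/mol.
n(Fe) = 546.65 / 55.85 = 9.7878 mol.
Step 1 (Fe:H2 = 1:1): theoretical n(H2) = 9.7878 mol; at 83.55% yield, n(H2) = 8.1777 mol.
Step 2 (H2:H2O = 2:2): theoretical n(H2O) = 8.1777 mol, so theoretical mass = 8.1777 × 18.016 = 147.33 g.
At 82.91% yield, actual mass of H2O = 147.33 × 0.8291 = 122.15 g.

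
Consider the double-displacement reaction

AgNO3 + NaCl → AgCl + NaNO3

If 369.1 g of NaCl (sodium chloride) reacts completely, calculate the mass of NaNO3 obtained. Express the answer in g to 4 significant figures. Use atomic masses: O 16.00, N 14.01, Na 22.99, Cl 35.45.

M(NaCl) = 22.99 + 35.45 = 58.44 g/mol.
M(NaNO3) = 22.99 + 14.01 + 3(16.00) = 85.00 g/mol.
n(NaCl) = 369.10 g / 58.44 g/mol = 6.3159 mol.
From the equation the NaCl:NaNO3 mole ratio is 1:1, so n(NaNO3) = 6.3159 × 1/1 = 6.3159 mol.
Mass of NaNO3 = 6.3159 mol × 85.00 g/mol = 536.85 g.

536.8 g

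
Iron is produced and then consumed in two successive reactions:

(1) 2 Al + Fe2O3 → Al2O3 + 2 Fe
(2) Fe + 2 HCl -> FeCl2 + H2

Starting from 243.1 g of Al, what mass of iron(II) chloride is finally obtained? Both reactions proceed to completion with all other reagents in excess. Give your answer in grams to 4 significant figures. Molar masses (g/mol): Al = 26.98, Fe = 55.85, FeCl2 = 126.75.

1142 g

n(Al) = 243.10 / 26.98 = 9.0104 mol.
Step 1 gives a 2:2 ratio of Al to Fe, so n(Fe) = 9.0104 mol.
In step 2 the Fe:FeCl2 ratio is 1:1, so n(FeCl2) = 9.0104 mol.
Mass of FeCl2 = 9.0104 × 126.75 = 1142.1 g.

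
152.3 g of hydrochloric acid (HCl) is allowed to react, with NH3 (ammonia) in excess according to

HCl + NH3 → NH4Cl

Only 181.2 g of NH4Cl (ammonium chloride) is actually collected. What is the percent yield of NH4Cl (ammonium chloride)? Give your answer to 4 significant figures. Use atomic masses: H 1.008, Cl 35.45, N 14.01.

81.09 %

M(HCl) = 1.008 + 35.45 = 36.458 g/mol.
M(NH4Cl) = 14.01 + 4(1.008) + 35.45 = 53.492 g/mol.
n(HCl) = 152.30 g / 36.458 g/mol = 4.1774 mol.
From the equation the HCl:NH4Cl mole ratio is 1:1, so n(NH4Cl) = 4.1774 × 1/1 = 4.1774 mol.
Mass of NH4Cl = 4.1774 mol × 53.492 g/mol = 223.46 g.
This is the theoretical yield. Percent yield = 181.2 g / 223.46 g × 100% = 81.089%.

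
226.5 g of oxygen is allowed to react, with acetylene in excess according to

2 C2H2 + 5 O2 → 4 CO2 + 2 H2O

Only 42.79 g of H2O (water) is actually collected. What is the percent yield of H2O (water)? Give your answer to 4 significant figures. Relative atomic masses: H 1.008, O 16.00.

83.89 %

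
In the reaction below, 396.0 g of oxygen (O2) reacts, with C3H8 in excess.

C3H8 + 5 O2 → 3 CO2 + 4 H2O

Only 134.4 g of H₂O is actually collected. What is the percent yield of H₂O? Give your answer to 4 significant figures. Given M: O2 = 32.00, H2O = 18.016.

n(O2) = 396.00 g / 32.00 g/mol = 12.375 mol.
From the equation the O2:H2O mole ratio is 5:4, so n(H2O) = 12.375 × 4/5 = 9.9000 mol.
Mass of H2O = 9.9000 mol × 18.016 g/mol = 178.36 g.
This is the theoretical yield. Percent yield = 134.4 g / 178.36 g × 100% = 75.354%.

75.35 %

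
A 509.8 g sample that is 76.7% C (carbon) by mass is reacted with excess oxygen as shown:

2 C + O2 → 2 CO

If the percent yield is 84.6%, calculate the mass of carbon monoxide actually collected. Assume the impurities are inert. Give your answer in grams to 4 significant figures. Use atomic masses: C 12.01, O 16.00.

771.5 g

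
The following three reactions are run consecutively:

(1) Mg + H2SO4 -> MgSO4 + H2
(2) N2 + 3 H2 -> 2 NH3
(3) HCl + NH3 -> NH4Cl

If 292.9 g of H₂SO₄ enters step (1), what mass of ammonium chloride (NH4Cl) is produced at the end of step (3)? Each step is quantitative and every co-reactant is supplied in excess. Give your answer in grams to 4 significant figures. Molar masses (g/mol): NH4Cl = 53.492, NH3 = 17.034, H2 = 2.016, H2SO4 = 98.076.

n(H2SO4) = 292.9 / 98.076 = 2.9865 mol.
Reaction (1): H2SO4→H2 ratio 1:1 ⇒ n(H2) = 2.9865 mol.
Reaction (2): H2→NH3 ratio 3:2 ⇒ n(NH3) = 1.9910 mol.
Reaction (3): NH3→NH4Cl ratio 1:1 ⇒ n(NH4Cl) = 1.9910 mol.
Mass of NH4Cl = 1.9910 × 53.492 = 106.50 g.

106.5 g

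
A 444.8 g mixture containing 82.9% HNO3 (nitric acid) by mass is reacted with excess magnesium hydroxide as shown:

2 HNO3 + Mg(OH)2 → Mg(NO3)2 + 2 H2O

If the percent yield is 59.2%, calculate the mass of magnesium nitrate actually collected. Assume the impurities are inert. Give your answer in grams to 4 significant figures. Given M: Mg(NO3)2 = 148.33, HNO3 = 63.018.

Pure HNO3 available = 444.8 g × 0.829 = 368.74 g.
n(HNO3) = 368.74 g / 63.018 g/mol = 5.8513 mol.
From the equation the HNO3:Mg(NO3)2 mole ratio is 2:1, so n(Mg(NO3)2) = 5.8513 × 1/2 = 2.9257 mol.
Mass of Mg(NO3)2 = 2.9257 mol × 148.33 g/mol = 433.96 g.
Actual mass collected = 433.96 g × 0.592 = 256.91 g.

256.9 g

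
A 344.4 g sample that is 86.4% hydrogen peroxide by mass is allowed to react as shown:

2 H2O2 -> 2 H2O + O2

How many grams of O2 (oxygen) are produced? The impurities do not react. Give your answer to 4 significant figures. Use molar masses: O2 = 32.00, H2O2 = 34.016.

Mass of pure H2O2 = 344.4 g × 0.864 = 297.56 g.
n(H2O2) = 297.56 g / 34.016 g/mol = 8.7477 mol.
From the equation the H2O2:O2 mole ratio is 2:1, so n(O2) = 8.7477 × 1/2 = 4.3738 mol.
Mass of O2 = 4.3738 mol × 32.00 g/mol = 139.96 g.

140.0 g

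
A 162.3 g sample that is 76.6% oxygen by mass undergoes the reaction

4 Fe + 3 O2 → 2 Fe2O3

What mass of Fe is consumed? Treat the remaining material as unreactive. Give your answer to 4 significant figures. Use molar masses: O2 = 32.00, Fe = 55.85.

289.3 g

Mass of pure O2 = 162.3 g × 0.766 = 124.32 g.
n(O2) = 124.32 g / 32.00 g/mol = 3.8851 mol.
From the equation the O2:Fe mole ratio is 3:4, so n(Fe) = 3.8851 × 4/3 = 5.1801 mol.
Mass of Fe = 5.1801 mol × 55.85 g/mol = 289.31 g.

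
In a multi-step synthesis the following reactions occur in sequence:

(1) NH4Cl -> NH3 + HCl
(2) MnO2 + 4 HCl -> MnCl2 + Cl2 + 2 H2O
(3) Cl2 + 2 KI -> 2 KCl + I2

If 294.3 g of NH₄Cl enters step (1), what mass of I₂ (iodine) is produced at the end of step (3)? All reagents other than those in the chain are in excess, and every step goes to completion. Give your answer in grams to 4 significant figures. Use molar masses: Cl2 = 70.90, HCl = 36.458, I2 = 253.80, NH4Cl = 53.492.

349.1 g

n(NH4Cl) = 294.3 / 53.492 = 5.5018 mol.
Reaction (1): NH4Cl→HCl ratio 1:1 ⇒ n(HCl) = 5.5018 mol.
Reaction (2): HCl→Cl2 ratio 4:1 ⇒ n(Cl2) = 1.3754 mol.
Reaction (3): Cl2→I2 ratio 1:1 ⇒ n(I2) = 1.3754 mol.
Mass of I2 = 1.3754 × 253.80 = 349.09 g.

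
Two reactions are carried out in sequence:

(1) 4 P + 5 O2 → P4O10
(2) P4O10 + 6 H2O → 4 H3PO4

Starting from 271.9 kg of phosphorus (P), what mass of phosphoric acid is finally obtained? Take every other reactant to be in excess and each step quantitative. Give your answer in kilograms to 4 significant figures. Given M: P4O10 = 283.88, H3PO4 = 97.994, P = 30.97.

860.3 kg

271.9 kg = 271900 g.
n(P) = 271900 / 30.97 = 8779.5 mol.
Step 1 gives a 4:1 ratio of P to P4O10, so n(P4O10) = 2194.9 mol.
In step 2 the P4O10:H3PO4 ratio is 1:4, so n(H3PO4) = 8779.5 mol.
Mass of H3PO4 = 8779.5 × 97.994 = 860330 g = 860.3 kg.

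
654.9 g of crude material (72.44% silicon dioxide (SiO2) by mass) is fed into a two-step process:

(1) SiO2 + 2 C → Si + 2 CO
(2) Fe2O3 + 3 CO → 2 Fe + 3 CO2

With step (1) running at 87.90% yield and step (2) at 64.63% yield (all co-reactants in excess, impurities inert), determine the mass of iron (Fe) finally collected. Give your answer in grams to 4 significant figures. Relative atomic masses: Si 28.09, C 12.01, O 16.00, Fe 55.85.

334.0 g

Pure SiO2 = 654.9 × 0.7244 = 474.41 g.
M(SiO2) = 28.09 + 2(16.00) = 60.09 g/mol.
M(Fe) = 55.85 g/mol.
n(SiO2) = 474.41 / 60.09 = 7.8950 mol.
Step 1 (SiO2:CO = 1:2): theoretical n(CO) = 15.790 mol; at 87.90% yield, n(CO) = 13.879 mol.
Step 2 (CO:Fe = 3:2): theoretical n(Fe) = 9.2529 mol, so theoretical mass = 9.2529 × 55.85 = 516.78 g.
At 64.63% yield, actual mass of Fe = 516.78 × 0.6463 = 333.99 g.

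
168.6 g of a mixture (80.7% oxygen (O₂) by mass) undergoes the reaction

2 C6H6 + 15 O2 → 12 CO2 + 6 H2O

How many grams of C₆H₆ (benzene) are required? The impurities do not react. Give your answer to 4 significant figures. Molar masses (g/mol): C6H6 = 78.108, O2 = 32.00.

44.28 g

Mass of pure O2 = 168.6 g × 0.807 = 136.06 g.
n(O2) = 136.06 g / 32.00 g/mol = 4.2519 mol.
From the equation the O2:C6H6 mole ratio is 15:2, so n(C6H6) = 4.2519 × 2/15 = 0.56692 mol.
Mass of C6H6 = 0.56692 mol × 78.108 g/mol = 44.281 g.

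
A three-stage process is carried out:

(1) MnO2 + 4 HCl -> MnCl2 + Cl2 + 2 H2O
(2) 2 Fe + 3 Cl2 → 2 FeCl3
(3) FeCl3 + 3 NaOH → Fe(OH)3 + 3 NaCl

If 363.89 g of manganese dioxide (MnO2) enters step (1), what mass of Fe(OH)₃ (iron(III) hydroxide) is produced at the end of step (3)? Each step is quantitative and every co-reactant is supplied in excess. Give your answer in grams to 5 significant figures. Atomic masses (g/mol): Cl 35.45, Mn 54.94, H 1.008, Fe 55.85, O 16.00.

298.22 g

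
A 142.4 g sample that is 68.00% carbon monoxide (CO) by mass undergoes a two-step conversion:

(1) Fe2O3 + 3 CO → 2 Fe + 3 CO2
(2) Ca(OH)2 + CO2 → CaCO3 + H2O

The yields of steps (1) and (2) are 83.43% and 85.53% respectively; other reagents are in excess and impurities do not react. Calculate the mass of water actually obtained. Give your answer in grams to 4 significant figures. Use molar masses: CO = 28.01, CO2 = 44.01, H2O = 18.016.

44.44 g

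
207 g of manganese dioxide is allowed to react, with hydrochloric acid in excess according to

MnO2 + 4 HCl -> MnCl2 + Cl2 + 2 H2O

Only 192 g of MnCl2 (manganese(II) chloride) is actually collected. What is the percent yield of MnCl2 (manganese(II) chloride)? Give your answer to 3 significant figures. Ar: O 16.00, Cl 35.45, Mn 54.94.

64.1 %

M(MnO2) = 54.94 + 2(16.00) = 86.94 g/mol.
M(MnCl2) = 54.94 + 2(35.45) = 125.84 g/mol.
n(MnO2) = 207.0 g / 86.94 g/mol = 2.381 mol.
From the equation the MnO2:MnCl2 mole ratio is 1:1, so n(MnCl2) = 2.381 × 1/1 = 2.381 mol.
Mass of MnCl2 = 2.381 mol × 125.84 g/mol = 299.6 g.
This is the theoretical yield. Percent yield = 192 g / 299.6 g × 100% = 64.08%.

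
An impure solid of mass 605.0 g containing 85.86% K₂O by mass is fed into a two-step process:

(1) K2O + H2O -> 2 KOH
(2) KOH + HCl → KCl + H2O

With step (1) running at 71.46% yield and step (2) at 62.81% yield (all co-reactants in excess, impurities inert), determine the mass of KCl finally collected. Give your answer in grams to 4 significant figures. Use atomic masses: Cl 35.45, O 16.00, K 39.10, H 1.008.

369.0 g

Pure K2O = 605.0 × 0.8586 = 519.45 g.
M(K2O) = 2(39.10) + 16.00 = 94.20 g/mol.
M(KCl) = 39.10 + 35.45 = 74.55 g/mol.
n(K2O) = 519.45 / 94.20 = 5.5144 mol.
Step 1 (K2O:KOH = 1:2): theoretical n(KOH) = 11.029 mol; at 71.46% yield, n(KOH) = 7.8811 mol.
Step 2 (KOH:KCl = 1:1): theoretical n(KCl) = 7.8811 mol, so theoretical mass = 7.8811 × 74.55 = 587.54 g.
At 62.81% yield, actual mass of KCl = 587.54 × 0.6281 = 369.03 g.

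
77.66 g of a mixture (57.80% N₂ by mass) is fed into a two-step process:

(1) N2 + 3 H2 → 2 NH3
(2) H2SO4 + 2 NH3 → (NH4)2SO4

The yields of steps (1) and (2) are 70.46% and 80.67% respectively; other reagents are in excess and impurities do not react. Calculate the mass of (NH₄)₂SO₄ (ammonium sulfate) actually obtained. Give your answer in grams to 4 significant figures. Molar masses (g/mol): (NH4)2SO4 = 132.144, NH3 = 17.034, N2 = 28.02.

Pure N2 = 77.66 × 0.5780 = 44.887 g.
n(N2) = 44.887 / 28.02 = 1.6020 mol.
Step 1 (N2:NH3 = 1:2): theoretical n(NH3) = 3.2040 mol; at 70.46% yield, n(NH3) = 2.2575 mol.
Step 2 (NH3:(NH4)2SO4 = 2:1): theoretical n((NH4)2SO4) = 1.1288 mol, so theoretical mass = 1.1288 × 132.144 = 149.16 g.
At 80.67% yield, actual mass of (NH4)2SO4 = 149.16 × 0.8067 = 120.33 g.

120.3 g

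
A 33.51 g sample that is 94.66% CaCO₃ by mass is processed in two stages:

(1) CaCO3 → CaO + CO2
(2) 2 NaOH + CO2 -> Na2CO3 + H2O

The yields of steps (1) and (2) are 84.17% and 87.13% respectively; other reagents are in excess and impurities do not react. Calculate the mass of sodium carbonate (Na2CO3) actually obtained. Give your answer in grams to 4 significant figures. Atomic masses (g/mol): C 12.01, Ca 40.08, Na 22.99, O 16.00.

24.63 g

Pure CaCO3 = 33.51 × 0.9466 = 31.721 g.
M(CaCO3) = 40.08 + 12.01 + 3(16.00) = 100.09 g/mol.
M(Na2CO3) = 2(22.99) + 12.01 + 3(16.00) = 105.99 g/mol.
n(CaCO3) = 31.721 / 100.09 = 0.31692 mol.
Step 1 (CaCO3:CO2 = 1:1): theoretical n(CO2) = 0.31692 mol; at 84.17% yield, n(CO2) = 0.26675 mol.
Step 2 (CO2:Na2CO3 = 1:1): theoretical n(Na2CO3) = 0.26675 mol, so theoretical mass = 0.26675 × 105.99 = 28.273 g.
At 87.13% yield, actual mass of Na2CO3 = 28.273 × 0.8713 = 24.634 g.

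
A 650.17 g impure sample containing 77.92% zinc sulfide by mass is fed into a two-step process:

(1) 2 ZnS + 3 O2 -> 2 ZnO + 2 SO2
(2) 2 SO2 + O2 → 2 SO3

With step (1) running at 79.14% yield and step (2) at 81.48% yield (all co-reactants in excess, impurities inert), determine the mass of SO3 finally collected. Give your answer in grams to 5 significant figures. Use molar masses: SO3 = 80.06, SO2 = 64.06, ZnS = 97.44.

268.41 g

Pure ZnS = 650.17 × 0.7792 = 506.612 g.
n(ZnS) = 506.612 / 97.44 = 5.19922 mol.
Step 1 (ZnS:SO2 = 2:2): theoretical n(SO2) = 5.19922 mol; at 79.14% yield, n(SO2) = 4.11467 mol.
Step 2 (SO2:SO3 = 2:2): theoretical n(SO3) = 4.11467 mol, so theoretical mass = 4.11467 × 80.06 = 329.420 g.
At 81.48% yield, actual mass of SO3 = 329.420 × 0.8148 = 268.412 g.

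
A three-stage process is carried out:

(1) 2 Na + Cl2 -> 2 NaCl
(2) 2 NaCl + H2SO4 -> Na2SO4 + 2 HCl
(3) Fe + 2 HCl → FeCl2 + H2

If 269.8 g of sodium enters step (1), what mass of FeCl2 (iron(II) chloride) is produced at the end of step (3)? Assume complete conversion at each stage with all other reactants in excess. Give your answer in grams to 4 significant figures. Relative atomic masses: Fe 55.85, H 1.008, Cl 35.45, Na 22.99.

M(Na) = 22.99 g/mol.
M(FeCl2) = 55.85 + 2(35.45) = 126.75 g/mol.
n(Na) = 269.8 / 22.99 = 11.736 mol.
Reaction (1): Na→NaCl ratio 2:2 ⇒ n(NaCl) = 11.736 mol.
Reaction (2): NaCl→HCl ratio 2:2 ⇒ n(HCl) = 11.736 mol.
Reaction (3): HCl→FeCl2 ratio 2:1 ⇒ n(FeCl2) = 5.8678 mol.
Mass of FeCl2 = 5.8678 × 126.75 = 743.74 g.

743.7 g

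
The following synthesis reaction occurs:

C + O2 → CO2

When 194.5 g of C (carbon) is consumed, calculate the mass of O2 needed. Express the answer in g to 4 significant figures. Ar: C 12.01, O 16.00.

518.2 g

M(C) = 12.01 g/mol.
M(O2) = 2(16.00) = 32.00 g/mol.
n(C) = 194.50 g / 12.01 g/mol = 16.195 mol.
From the equation the C:O2 mole ratio is 1:1, so n(O2) = 16.195 × 1/1 = 16.195 mol.
Mass of O2 = 16.195 mol × 32.00 g/mol = 518.23 g.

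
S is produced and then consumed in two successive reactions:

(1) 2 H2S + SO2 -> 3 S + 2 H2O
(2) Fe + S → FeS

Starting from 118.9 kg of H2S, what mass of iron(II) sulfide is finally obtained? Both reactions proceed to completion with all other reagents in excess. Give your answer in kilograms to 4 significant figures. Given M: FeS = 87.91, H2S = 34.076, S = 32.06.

460.1 kg

118.9 kg = 118900 g.
n(H2S) = 118900 / 34.076 = 3489.3 mol.
Step 1 gives a 2:3 ratio of H2S to S, so n(S) = 5233.9 mol.
In step 2 the S:FeS ratio is 1:1, so n(FeS) = 5233.9 mol.
Mass of FeS = 5233.9 × 87.91 = 460110 g = 460.1 kg.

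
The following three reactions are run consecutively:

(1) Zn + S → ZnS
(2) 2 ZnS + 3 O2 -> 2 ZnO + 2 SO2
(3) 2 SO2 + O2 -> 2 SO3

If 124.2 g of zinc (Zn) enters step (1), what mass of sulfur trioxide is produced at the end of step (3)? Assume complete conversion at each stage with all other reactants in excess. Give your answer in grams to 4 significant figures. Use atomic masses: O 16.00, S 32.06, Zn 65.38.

M(Zn) = 65.38 g/mol.
M(SO3) = 32.06 + 3(16.00) = 80.06 g/mol.
n(Zn) = 124.2 / 65.38 = 1.8997 mol.
Reaction (1): Zn→ZnS ratio 1:1 ⇒ n(ZnS) = 1.8997 mol.
Reaction (2): ZnS→SO2 ratio 2:2 ⇒ n(SO2) = 1.8997 mol.
Reaction (3): SO2→SO3 ratio 2:2 ⇒ n(SO3) = 1.8997 mol.
Mass of SO3 = 1.8997 × 80.06 = 152.09 g.

152.1 g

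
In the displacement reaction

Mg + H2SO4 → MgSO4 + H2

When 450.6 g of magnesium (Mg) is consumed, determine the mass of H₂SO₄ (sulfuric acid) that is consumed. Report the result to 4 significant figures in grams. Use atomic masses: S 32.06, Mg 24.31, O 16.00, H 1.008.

M(Mg) = 24.31 g/mol.
M(H2SO4) = 2(1.008) + 32.06 + 4(16.00) = 98.076 g/mol.
n(Mg) = 450.60 g / 24.31 g/mol = 18.536 mol.
From the equation the Mg:H2SO4 mole ratio is 1:1, so n(H2SO4) = 18.536 × 1/1 = 18.536 mol.
Mass of H2SO4 = 18.536 mol × 98.076 g/mol = 1817.9 g.

1818 g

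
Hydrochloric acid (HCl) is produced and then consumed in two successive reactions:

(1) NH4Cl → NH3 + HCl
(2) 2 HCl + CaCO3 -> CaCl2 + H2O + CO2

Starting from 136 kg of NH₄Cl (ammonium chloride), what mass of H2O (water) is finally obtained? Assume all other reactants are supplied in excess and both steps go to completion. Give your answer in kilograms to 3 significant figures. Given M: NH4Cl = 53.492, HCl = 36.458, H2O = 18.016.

22.9 kg

136 kg = 136000 g.
n(NH4Cl) = 136000 / 53.492 = 2542 mol.
Step 1 gives a 1:1 ratio of NH4Cl to HCl, so n(HCl) = 2542 mol.
In step 2 the HCl:H2O ratio is 2:1, so n(H2O) = 1271 mol.
Mass of H2O = 1271 × 18.016 = 22900 g = 22.9 kg.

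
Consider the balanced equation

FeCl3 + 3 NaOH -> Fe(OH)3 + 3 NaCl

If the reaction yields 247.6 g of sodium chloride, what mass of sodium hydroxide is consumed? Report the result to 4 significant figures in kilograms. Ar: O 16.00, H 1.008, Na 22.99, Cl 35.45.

0.1695 kg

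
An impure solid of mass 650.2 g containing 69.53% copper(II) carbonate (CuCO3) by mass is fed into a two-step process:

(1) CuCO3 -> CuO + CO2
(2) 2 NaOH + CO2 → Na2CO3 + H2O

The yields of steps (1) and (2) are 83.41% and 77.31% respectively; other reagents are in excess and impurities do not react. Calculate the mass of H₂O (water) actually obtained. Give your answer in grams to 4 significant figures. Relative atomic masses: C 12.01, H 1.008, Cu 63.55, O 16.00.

Pure CuCO3 = 650.2 × 0.6953 = 452.08 g.
M(CuCO3) = 63.55 + 12.01 + 3(16.00) = 123.56 g/mol.
M(H2O) = 2(1.008) + 16.00 = 18.016 g/mol.
n(CuCO3) = 452.08 / 123.56 = 3.6588 mol.
Step 1 (CuCO3:CO2 = 1:1): theoretical n(CO2) = 3.6588 mol; at 83.41% yield, n(CO2) = 3.0518 mol.
Step 2 (CO2:H2O = 1:1): theoretical n(H2O) = 3.0518 mol, so theoretical mass = 3.0518 × 18.016 = 54.982 g.
At 77.31% yield, actual mass of H2O = 54.982 × 0.7731 = 42.506 g.

42.51 g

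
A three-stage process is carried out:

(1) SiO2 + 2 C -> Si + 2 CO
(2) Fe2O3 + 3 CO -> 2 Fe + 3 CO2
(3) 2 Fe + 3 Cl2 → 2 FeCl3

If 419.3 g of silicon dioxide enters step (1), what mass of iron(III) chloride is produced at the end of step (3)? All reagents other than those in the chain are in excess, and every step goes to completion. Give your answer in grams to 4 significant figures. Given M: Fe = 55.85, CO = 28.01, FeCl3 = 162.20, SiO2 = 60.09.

1509 g

n(SiO2) = 419.3 / 60.09 = 6.9779 mol.
Reaction (1): SiO2→CO ratio 1:2 ⇒ n(CO) = 13.956 mol.
Reaction (2): CO→Fe ratio 3:2 ⇒ n(Fe) = 9.3038 mol.
Reaction (3): Fe→FeCl3 ratio 2:2 ⇒ n(FeCl3) = 9.3038 mol.
Mass of FeCl3 = 9.3038 × 162.20 = 1509.1 g.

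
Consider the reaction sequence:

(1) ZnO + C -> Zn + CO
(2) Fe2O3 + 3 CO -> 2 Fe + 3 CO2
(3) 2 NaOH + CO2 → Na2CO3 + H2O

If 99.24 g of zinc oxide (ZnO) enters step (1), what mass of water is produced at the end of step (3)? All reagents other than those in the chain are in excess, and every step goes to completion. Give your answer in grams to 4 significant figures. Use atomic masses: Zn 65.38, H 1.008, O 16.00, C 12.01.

M(ZnO) = 65.38 + 16.00 = 81.38 g/mol.
M(H2O) = 2(1.008) + 16.00 = 18.016 g/mol.
n(ZnO) = 99.24 / 81.38 = 1.2195 mol.
Reaction (1): ZnO→CO ratio 1:1 ⇒ n(CO) = 1.2195 mol.
Reaction (2): CO→CO2 ratio 3:3 ⇒ n(CO2) = 1.2195 mol.
Reaction (3): CO2→H2O ratio 1:1 ⇒ n(H2O) = 1.2195 mol.
Mass of H2O = 1.2195 × 18.016 = 21.970 g.

21.97 g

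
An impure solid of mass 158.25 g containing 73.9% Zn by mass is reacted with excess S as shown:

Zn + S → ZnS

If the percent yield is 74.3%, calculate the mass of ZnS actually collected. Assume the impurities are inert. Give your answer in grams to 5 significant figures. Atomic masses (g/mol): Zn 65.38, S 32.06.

Pure Zn available = 158.25 g × 0.739 = 116.947 g.
M(Zn) = 65.38 g/mol.
M(ZnS) = 65.38 + 32.06 = 97.44 g/mol.
n(Zn) = 116.947 g / 65.38 g/mol = 1.78872 mol.
From the equation the Zn:ZnS mole ratio is 1:1, so n(ZnS) = 1.78872 × 1/1 = 1.78872 mol.
Mass of ZnS = 1.78872 mol × 97.44 g/mol = 174.293 g.
Actual mass collected = 174.293 g × 0.743 = 129.500 g.

129.50 g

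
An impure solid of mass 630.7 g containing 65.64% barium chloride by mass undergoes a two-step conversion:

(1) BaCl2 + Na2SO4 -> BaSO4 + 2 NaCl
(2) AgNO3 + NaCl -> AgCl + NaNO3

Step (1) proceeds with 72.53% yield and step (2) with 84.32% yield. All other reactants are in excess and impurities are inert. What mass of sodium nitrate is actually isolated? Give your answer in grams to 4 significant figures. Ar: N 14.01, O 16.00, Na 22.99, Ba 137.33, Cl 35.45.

206.7 g

Pure BaCl2 = 630.7 × 0.6564 = 413.99 g.
M(BaCl2) = 137.33 + 2(35.45) = 208.23 g/mol.
M(NaNO3) = 22.99 + 14.01 + 3(16.00) = 85.00 g/mol.
n(BaCl2) = 413.99 / 208.23 = 1.9881 mol.
Step 1 (BaCl2:NaCl = 1:2): theoretical n(NaCl) = 3.9763 mol; at 72.53% yield, n(NaCl) = 2.8840 mol.
Step 2 (NaCl:NaNO3 = 1:1): theoretical n(NaNO3) = 2.8840 mol, so theoretical mass = 2.8840 × 85.00 = 245.14 g.
At 84.32% yield, actual mass of NaNO3 = 245.14 × 0.8432 = 206.70 g.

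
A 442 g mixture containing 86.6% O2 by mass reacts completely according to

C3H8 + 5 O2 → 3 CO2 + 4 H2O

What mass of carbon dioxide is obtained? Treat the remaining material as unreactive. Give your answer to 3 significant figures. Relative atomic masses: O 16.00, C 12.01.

Mass of pure O2 = 442 g × 0.866 = 382.8 g.
M(O2) = 2(16.00) = 32.00 g/mol.
M(CO2) = 12.01 + 2(16.00) = 44.01 g/mol.
n(O2) = 382.8 g / 32.00 g/mol = 11.96 mol.
From the equation the O2:CO2 mole ratio is 5:3, so n(CO2) = 11.96 × 3/5 = 7.177 mol.
Mass of CO2 = 7.177 mol × 44.01 g/mol = 315.9 g.

316 g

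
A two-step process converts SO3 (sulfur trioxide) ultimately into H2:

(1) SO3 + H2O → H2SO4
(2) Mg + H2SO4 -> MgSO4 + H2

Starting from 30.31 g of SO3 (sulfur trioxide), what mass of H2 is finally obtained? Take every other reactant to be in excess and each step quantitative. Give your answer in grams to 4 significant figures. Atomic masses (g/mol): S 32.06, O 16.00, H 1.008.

0.7632 g

M(SO3) = 32.06 + 3(16.00) = 80.06 g/mol.
M(H2) = 2(1.008) = 2.016 g/mol.
n(SO3) = 30.310 / 80.06 = 0.37859 mol.
Step 1 gives a 1:1 ratio of SO3 to H2SO4, so n(H2SO4) = 0.37859 mol.
In step 2 the H2SO4:H2 ratio is 1:1, so n(H2) = 0.37859 mol.
Mass of H2 = 0.37859 × 2.016 = 0.76324 g.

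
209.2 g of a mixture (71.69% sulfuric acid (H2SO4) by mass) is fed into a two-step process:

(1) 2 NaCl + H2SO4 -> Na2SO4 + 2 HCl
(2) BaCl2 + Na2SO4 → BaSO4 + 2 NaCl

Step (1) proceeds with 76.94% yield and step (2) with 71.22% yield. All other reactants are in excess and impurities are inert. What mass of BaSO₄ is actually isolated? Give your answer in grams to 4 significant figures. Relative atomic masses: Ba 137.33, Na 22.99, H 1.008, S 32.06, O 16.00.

Pure H2SO4 = 209.2 × 0.7169 = 149.98 g.
M(H2SO4) = 2(1.008) + 32.06 + 4(16.00) = 98.076 g/mol.
M(BaSO4) = 137.33 + 32.06 + 4(16.00) = 233.39 g/mol.
n(H2SO4) = 149.98 / 98.076 = 1.5292 mol.
Step 1 (H2SO4:Na2SO4 = 1:1): theoretical n(Na2SO4) = 1.5292 mol; at 76.94% yield, n(Na2SO4) = 1.1765 mol.
Step 2 (Na2SO4:BaSO4 = 1:1): theoretical n(BaSO4) = 1.1765 mol, so theoretical mass = 1.1765 × 233.39 = 274.59 g.
At 71.22% yield, actual mass of BaSO4 = 274.59 × 0.7122 = 195.57 g.

195.6 g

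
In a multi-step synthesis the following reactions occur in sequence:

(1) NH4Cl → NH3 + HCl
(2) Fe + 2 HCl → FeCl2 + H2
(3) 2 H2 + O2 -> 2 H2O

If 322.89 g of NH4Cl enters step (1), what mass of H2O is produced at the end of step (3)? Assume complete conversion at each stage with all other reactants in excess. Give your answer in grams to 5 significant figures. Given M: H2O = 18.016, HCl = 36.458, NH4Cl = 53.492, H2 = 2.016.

n(NH4Cl) = 322.89 / 53.492 = 6.03623 mol.
Reaction (1): NH4Cl→HCl ratio 1:1 ⇒ n(HCl) = 6.03623 mol.
Reaction (2): HCl→H2 ratio 2:1 ⇒ n(H2) = 3.01811 mol.
Reaction (3): H2→H2O ratio 2:2 ⇒ n(H2O) = 3.01811 mol.
Mass of H2O = 3.01811 × 18.016 = 54.3744 g.

54.374 g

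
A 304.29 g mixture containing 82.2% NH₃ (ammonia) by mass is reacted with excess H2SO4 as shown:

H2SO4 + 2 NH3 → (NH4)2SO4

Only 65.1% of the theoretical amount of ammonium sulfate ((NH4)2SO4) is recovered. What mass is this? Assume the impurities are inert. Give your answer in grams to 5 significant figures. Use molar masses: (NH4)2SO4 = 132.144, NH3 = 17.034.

Pure NH3 available = 304.29 g × 0.822 = 250.126 g.
n(NH3) = 250.126 g / 17.034 g/mol = 14.6839 mol.
From the equation the NH3:(NH4)2SO4 mole ratio is 2:1, so n((NH4)2SO4) = 14.6839 × 1/2 = 7.34197 mol.
Mass of (NH4)2SO4 = 7.34197 mol × 132.144 g/mol = 970.198 g.
Actual mass collected = 970.198 g × 0.651 = 631.599 g.

631.60 g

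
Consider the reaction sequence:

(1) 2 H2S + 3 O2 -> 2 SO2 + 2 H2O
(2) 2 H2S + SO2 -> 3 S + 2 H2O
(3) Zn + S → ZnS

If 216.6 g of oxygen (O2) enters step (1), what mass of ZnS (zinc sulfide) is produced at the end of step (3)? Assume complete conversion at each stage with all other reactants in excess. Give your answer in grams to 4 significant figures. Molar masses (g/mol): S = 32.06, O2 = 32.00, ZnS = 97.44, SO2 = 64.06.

1319 g

n(O2) = 216.6 / 32.00 = 6.7687 mol.
Reaction (1): O2→SO2 ratio 3:2 ⇒ n(SO2) = 4.5125 mol.
Reaction (2): SO2→S ratio 1:3 ⇒ n(S) = 13.538 mol.
Reaction (3): S→ZnS ratio 1:1 ⇒ n(ZnS) = 13.538 mol.
Mass of ZnS = 13.538 × 97.44 = 1319.1 g.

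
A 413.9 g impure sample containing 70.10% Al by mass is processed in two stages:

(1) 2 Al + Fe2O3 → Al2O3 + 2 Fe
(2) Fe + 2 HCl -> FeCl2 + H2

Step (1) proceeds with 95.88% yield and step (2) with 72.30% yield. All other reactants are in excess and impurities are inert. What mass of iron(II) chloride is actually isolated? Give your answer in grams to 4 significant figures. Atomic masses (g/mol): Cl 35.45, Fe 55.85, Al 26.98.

Pure Al = 413.9 × 0.7010 = 290.14 g.
M(Al) = 26.98 g/mol.
M(FeCl2) = 55.85 + 2(35.45) = 126.75 g/mol.
n(Al) = 290.14 / 26.98 = 10.754 mol.
Step 1 (Al:Fe = 2:2): theoretical n(Fe) = 10.754 mol; at 95.88% yield, n(Fe) = 10.311 mol.
Step 2 (Fe:FeCl2 = 1:1): theoretical n(FeCl2) = 10.311 mol, so theoretical mass = 10.311 × 126.75 = 1306.9 g.
At 72.30% yield, actual mass of FeCl2 = 1306.9 × 0.7230 = 944.90 g.

944.9 g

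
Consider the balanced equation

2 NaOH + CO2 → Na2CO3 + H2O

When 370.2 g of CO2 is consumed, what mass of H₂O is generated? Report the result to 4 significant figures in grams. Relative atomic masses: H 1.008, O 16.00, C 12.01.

151.5 g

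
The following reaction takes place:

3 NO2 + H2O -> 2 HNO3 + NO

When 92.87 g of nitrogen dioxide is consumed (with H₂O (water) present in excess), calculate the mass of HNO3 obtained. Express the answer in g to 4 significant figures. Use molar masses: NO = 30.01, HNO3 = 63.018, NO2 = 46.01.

n(NO2) = 92.870 g / 46.01 g/mol = 2.0185 mol.
From the equation the NO2:HNO3 mole ratio is 3:2, so n(HNO3) = 2.0185 × 2/3 = 1.3456 mol.
Mass of HNO3 = 1.3456 mol × 63.018 g/mol = 84.800 g.

84.80 g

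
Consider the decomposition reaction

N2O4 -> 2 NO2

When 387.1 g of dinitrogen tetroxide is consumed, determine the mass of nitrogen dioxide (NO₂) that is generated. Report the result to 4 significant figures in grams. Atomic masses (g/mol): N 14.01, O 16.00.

387.1 g

M(N2O4) = 2(14.01) + 4(16.00) = 92.02 g/mol.
M(NO2) = 14.01 + 2(16.00) = 46.01 g/mol.
n(N2O4) = 387.10 g / 92.02 g/mol = 4.2067 mol.
From the equation the N2O4:NO2 mole ratio is 1:2, so n(NO2) = 4.2067 × 2/1 = 8.4134 mol.
Mass of NO2 = 8.4134 mol × 46.01 g/mol = 387.10 g.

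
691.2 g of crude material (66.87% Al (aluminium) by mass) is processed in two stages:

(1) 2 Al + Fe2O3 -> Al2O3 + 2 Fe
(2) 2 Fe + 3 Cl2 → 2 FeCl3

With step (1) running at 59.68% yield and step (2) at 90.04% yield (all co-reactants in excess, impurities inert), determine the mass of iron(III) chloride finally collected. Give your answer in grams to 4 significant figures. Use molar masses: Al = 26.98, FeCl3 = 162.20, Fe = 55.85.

1493 g

Pure Al = 691.2 × 0.6687 = 462.21 g.
n(Al) = 462.21 / 26.98 = 17.131 mol.
Step 1 (Al:Fe = 2:2): theoretical n(Fe) = 17.131 mol; at 59.68% yield, n(Fe) = 10.224 mol.
Step 2 (Fe:FeCl3 = 2:2): theoretical n(FeCl3) = 10.224 mol, so theoretical mass = 10.224 × 162.20 = 1658.3 g.
At 90.04% yield, actual mass of FeCl3 = 1658.3 × 0.9004 = 1493.2 g.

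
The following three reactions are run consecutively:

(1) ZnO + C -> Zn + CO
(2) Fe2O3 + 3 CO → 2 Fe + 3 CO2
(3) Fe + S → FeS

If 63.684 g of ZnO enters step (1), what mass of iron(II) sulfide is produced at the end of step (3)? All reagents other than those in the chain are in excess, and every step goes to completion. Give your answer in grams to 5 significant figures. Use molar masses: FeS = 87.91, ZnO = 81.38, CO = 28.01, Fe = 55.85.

45.863 g

n(ZnO) = 63.684 / 81.38 = 0.782551 mol.
Reaction (1): ZnO→CO ratio 1:1 ⇒ n(CO) = 0.782551 mol.
Reaction (2): CO→Fe ratio 3:2 ⇒ n(Fe) = 0.521701 mol.
Reaction (3): Fe→FeS ratio 1:1 ⇒ n(FeS) = 0.521701 mol.
Mass of FeS = 0.521701 × 87.91 = 45.8627 g.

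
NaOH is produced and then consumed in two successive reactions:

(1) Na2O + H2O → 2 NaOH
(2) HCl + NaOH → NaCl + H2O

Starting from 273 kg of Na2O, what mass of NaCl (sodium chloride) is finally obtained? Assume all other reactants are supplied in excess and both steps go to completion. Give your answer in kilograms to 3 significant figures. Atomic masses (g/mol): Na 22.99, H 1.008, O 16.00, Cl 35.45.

M(Na2O) = 2(22.99) + 16.00 = 61.98 g/mol.
M(NaCl) = 22.99 + 35.45 = 58.44 g/mol.
273 kg = 273000 g.
n(Na2O) = 273000 / 61.98 = 4405 mol.
Step 1 gives a 1:2 ratio of Na2O to NaOH, so n(NaOH) = 8809 mol.
In step 2 the NaOH:NaCl ratio is 1:1, so n(NaCl) = 8809 mol.
Mass of NaCl = 8809 × 58.44 = 514800 g = 515 kg.

515 kg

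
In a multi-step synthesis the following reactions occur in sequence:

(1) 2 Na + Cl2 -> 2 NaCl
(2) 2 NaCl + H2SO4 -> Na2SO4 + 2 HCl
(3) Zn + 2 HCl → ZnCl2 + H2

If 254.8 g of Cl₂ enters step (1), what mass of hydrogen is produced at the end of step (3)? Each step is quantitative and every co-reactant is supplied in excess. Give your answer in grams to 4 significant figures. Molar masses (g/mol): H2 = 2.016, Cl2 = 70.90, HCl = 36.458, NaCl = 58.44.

n(Cl2) = 254.8 / 70.90 = 3.5938 mol.
Reaction (1): Cl2→NaCl ratio 1:2 ⇒ n(NaCl) = 7.1876 mol.
Reaction (2): NaCl→HCl ratio 2:2 ⇒ n(HCl) = 7.1876 mol.
Reaction (3): HCl→H2 ratio 2:1 ⇒ n(H2) = 3.5938 mol.
Mass of H2 = 3.5938 × 2.016 = 7.2451 g.

7.245 g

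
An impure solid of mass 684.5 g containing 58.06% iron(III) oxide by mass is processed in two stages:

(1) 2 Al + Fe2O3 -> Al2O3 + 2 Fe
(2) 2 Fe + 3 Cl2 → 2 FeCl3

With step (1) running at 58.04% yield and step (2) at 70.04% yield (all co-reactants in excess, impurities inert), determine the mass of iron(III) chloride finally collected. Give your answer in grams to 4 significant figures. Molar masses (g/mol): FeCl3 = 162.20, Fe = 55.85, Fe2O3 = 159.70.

328.2 g

Pure Fe2O3 = 684.5 × 0.5806 = 397.42 g.
n(Fe2O3) = 397.42 / 159.70 = 2.4885 mol.
Step 1 (Fe2O3:Fe = 1:2): theoretical n(Fe) = 4.9771 mol; at 58.04% yield, n(Fe) = 2.8887 mol.
Step 2 (Fe:FeCl3 = 2:2): theoretical n(FeCl3) = 2.8887 mol, so theoretical mass = 2.8887 × 162.20 = 468.55 g.
At 70.04% yield, actual mass of FeCl3 = 468.55 × 0.7004 = 328.17 g.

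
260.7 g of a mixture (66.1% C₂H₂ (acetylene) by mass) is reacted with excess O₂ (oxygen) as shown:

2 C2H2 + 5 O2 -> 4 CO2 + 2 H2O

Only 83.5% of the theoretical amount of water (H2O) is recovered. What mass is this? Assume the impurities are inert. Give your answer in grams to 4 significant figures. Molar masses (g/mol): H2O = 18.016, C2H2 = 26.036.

Pure C2H2 available = 260.7 g × 0.661 = 172.32 g.
n(C2H2) = 172.32 g / 26.036 g/mol = 6.6186 mol.
From the equation the C2H2:H2O mole ratio is 2:2, so n(H2O) = 6.6186 × 2/2 = 6.6186 mol.
Mass of H2O = 6.6186 mol × 18.016 g/mol = 119.24 g.
Actual mass collected = 119.24 g × 0.835 = 99.566 g.

99.57 g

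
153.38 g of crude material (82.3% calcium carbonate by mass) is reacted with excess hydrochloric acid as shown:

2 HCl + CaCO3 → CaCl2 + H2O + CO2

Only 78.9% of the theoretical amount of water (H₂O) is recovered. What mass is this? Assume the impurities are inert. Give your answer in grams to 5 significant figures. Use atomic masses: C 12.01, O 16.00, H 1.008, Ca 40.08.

Pure CaCO3 available = 153.38 g × 0.823 = 126.232 g.
M(CaCO3) = 40.08 + 12.01 + 3(16.00) = 100.09 g/mol.
M(H2O) = 2(1.008) + 16.00 = 18.016 g/mol.
n(CaCO3) = 126.232 g / 100.09 g/mol = 1.26118 mol.
From the equation the CaCO3:H2O mole ratio is 1:1, so n(H2O) = 1.26118 × 1/1 = 1.26118 mol.
Mass of H2O = 1.26118 mol × 18.016 g/mol = 22.7215 g.
Actual mass collected = 22.7215 g × 0.789 = 17.9272 g.

17.927 g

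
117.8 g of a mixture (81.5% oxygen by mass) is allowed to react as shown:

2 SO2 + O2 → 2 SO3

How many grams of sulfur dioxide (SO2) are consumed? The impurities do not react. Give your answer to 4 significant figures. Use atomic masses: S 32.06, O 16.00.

384.4 g

Mass of pure O2 = 117.8 g × 0.815 = 96.007 g.
M(O2) = 2(16.00) = 32.00 g/mol.
M(SO2) = 32.06 + 2(16.00) = 64.06 g/mol.
n(O2) = 96.007 g / 32.00 g/mol = 3.0002 mol.
From the equation the O2:SO2 mole ratio is 1:2, so n(SO2) = 3.0002 × 2/1 = 6.0004 mol.
Mass of SO2 = 6.0004 mol × 64.06 g/mol = 384.39 g.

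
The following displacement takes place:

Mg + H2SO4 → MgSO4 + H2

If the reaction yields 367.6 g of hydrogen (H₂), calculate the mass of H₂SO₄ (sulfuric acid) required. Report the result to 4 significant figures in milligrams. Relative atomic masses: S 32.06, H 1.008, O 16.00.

17880000 mg

M(H2) = 2(1.008) = 2.016 g/mol.
M(H2SO4) = 2(1.008) + 32.06 + 4(16.00) = 98.076 g/mol.
n(H2) = 367.60 g / 2.016 g/mol = 182.34 mol.
From the equation the H2:H2SO4 mole ratio is 1:1, so n(H2SO4) = 182.34 × 1/1 = 182.34 mol.
Mass of H2SO4 = 182.34 mol × 98.076 g/mol = 17883 g.
Converting to mg: 17883 g = 17880000 mg.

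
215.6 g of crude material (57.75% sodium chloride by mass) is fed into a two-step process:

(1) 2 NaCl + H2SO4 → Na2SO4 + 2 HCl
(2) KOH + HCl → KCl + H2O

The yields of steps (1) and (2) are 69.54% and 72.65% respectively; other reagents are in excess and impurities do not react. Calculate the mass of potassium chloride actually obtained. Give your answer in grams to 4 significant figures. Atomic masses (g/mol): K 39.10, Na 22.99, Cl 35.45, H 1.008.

80.24 g

Pure NaCl = 215.6 × 0.5775 = 124.51 g.
M(NaCl) = 22.99 + 35.45 = 58.44 g/mol.
M(KCl) = 39.10 + 35.45 = 74.55 g/mol.
n(NaCl) = 124.51 / 58.44 = 2.1305 mol.
Step 1 (NaCl:HCl = 2:2): theoretical n(HCl) = 2.1305 mol; at 69.54% yield, n(HCl) = 1.4816 mol.
Step 2 (HCl:KCl = 1:1): theoretical n(KCl) = 1.4816 mol, so theoretical mass = 1.4816 × 74.55 = 110.45 g.
At 72.65% yield, actual mass of KCl = 110.45 × 0.7265 = 80.243 g.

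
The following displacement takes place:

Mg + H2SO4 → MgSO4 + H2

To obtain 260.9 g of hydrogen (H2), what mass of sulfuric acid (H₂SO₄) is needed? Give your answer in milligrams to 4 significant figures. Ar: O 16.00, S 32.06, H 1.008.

M(H2) = 2(1.008) = 2.016 g/mol.
M(H2SO4) = 2(1.008) + 32.06 + 4(16.00) = 98.076 g/mol.
n(H2) = 260.90 g / 2.016 g/mol = 129.41 mol.
From the equation the H2:H2SO4 mole ratio is 1:1, so n(H2SO4) = 129.41 × 1/1 = 129.41 mol.
Mass of H2SO4 = 129.41 mol × 98.076 g/mol = 12692 g.
Converting to mg: 12692 g = 12690000 mg.

12690000 mg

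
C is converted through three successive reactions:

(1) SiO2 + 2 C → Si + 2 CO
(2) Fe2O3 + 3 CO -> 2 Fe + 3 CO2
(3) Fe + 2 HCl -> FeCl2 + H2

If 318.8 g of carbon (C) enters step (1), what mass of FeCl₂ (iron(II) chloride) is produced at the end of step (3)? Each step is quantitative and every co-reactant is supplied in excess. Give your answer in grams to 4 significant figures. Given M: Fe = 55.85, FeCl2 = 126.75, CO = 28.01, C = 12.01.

2243 g

n(C) = 318.8 / 12.01 = 26.545 mol.
Reaction (1): C→CO ratio 2:2 ⇒ n(CO) = 26.545 mol.
Reaction (2): CO→Fe ratio 3:2 ⇒ n(Fe) = 17.696 mol.
Reaction (3): Fe→FeCl2 ratio 1:1 ⇒ n(FeCl2) = 17.696 mol.
Mass of FeCl2 = 17.696 × 126.75 = 2243.0 g.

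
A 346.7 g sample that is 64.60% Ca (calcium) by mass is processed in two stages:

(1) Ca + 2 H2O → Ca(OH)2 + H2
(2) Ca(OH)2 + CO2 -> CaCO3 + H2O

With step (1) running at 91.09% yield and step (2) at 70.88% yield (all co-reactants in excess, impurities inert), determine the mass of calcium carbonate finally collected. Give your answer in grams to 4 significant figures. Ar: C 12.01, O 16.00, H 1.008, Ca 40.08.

Pure Ca = 346.7 × 0.6460 = 223.97 g.
M(Ca) = 40.08 g/mol.
M(CaCO3) = 40.08 + 12.01 + 3(16.00) = 100.09 g/mol.
n(Ca) = 223.97 / 40.08 = 5.5880 mol.
Step 1 (Ca:Ca(OH)2 = 1:1): theoretical n(Ca(OH)2) = 5.5880 mol; at 91.09% yield, n(Ca(OH)2) = 5.0901 mol.
Step 2 (Ca(OH)2:CaCO3 = 1:1): theoretical n(CaCO3) = 5.0901 mol, so theoretical mass = 5.0901 × 100.09 = 509.47 g.
At 70.88% yield, actual mass of CaCO3 = 509.47 × 0.7088 = 361.11 g.

361.1 g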